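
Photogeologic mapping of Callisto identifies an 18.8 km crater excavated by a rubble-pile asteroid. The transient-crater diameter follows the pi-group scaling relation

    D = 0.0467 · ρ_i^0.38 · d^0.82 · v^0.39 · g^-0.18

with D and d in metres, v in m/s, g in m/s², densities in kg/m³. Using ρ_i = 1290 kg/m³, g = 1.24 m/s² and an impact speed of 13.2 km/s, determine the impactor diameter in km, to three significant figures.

Rearranging for d: d = [D / (0.0467 · 1290^0.38 · 13200^0.39 · 1.24^-0.18)]^(1/0.82).
D = 18800 m.
1290^0.38 = 15.21
13200^0.39 = 40.46
1.24^-0.18 = 0.9620
Denominator = 0.0467 × 15.21 × 40.46 × 0.9620 = 27.65
D / 27.65 = 18800 / 27.65 = 679.9
d = 679.9^(1/0.82) = 679.9^1.2195 = 2846 m

d ≈ 2.85 km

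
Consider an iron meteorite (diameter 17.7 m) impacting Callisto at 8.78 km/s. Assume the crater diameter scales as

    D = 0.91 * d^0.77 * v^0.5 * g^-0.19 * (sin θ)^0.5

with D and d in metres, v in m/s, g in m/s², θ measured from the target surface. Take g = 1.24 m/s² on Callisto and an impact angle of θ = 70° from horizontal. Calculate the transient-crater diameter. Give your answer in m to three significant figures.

D ≈ 725 m

In SI units: v = 8780 m/s.
d^0.77 = 17.7^0.77 = 9.140
v^0.5 = 8780^0.5 = 93.70
g^-0.19 = 1.24^-0.19 = 0.9600
(sin 70°)^0.5 = 0.9397^0.5 = 0.9694
D = 0.91 × 9.140 × 93.70 × 0.9600 × 0.9694 = 725.3 m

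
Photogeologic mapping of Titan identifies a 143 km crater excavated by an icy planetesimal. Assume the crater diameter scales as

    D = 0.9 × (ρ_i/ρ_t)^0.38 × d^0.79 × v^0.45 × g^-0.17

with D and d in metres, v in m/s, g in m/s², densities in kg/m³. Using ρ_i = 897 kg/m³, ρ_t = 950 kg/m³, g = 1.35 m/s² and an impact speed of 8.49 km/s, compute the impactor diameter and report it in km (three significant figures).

Rearranging for d: d = [D / (0.9 · (897/950)^0.38 · 8490^0.45 · 1.35^-0.17)]^(1/0.79).
D = 143000 m.
(897/950)^0.38 = 0.9784
8490^0.45 = 58.61
1.35^-0.17 = 0.9503
Denominator = 0.9 × 0.9784 × 58.61 × 0.9503 = 49.04
D / 49.04 = 143000 / 49.04 = 2916
d = 2916^(1/0.79) = 2916^1.2658 = 24307 m

d ≈ 24.3 km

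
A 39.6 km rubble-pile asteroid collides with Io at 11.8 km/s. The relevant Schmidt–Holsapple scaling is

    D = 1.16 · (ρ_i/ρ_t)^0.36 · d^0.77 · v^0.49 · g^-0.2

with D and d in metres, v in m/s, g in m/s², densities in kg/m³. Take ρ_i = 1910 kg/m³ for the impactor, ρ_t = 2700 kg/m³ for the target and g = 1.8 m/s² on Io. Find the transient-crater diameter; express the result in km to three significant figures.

D ≈ 312 km

In SI units: d = 39600 m, v = 11800 m/s.
(ρ_i/ρ_t)^0.36 = (1910/2700)^0.36 = 0.8828
d^0.77 = 39600^0.77 = 3469
v^0.49 = 11800^0.49 = 98.91
g^-0.2 = 1.8^-0.2 = 0.8891
D = 1.16 × 0.8828 × 3469 × 98.91 × 0.8891 = 3.124 × 10^5 m
   = 312.4 km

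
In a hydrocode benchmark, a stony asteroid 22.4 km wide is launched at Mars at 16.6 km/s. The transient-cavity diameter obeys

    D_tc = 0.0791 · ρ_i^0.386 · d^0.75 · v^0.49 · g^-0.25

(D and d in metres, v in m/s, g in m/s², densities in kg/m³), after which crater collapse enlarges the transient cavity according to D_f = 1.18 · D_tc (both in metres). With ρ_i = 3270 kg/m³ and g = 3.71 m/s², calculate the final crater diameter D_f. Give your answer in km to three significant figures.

In SI: d = 22400 m, v = 16600 m/s.
ρ_i^0.386 = 3270^0.386 = 22.73
d^0.75 = 22400^0.75 = 1831
v^0.49 = 16600^0.49 = 116.9
g^-0.25 = 3.71^-0.25 = 0.7205
D_tc = 0.0791 × 22.73 × 1831 × 116.9 × 0.7205 = 2.773 × 10^5 m
D_f = 1.18 × 2.773 × 10^5 = 3.272 × 10^5 m
     = 327.2 km

D_f ≈ 327 km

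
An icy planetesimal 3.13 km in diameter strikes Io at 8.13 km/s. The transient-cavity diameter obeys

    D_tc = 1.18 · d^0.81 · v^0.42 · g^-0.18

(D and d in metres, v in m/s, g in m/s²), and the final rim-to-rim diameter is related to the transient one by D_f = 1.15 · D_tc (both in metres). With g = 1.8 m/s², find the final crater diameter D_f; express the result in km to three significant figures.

D_f ≈ 36.3 km

In SI: d = 3130 m, v = 8130 m/s.
d^0.81 = 3130^0.81 = 678.3
v^0.42 = 8130^0.42 = 43.88
g^-0.18 = 1.8^-0.18 = 0.8996
D_tc = 1.18 × 678.3 × 43.88 × 0.8996 = 31600 m
D_f = 1.15 × 31600 = 36340 m
     = 36.34 km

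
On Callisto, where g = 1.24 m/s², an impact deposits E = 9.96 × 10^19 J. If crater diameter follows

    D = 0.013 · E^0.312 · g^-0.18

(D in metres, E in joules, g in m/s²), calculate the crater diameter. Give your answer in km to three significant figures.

E^0.312 = (9.96 × 10^19)^0.312 = 1.736 × 10^6
g^-0.18 = 1.24^-0.18 = 0.9620
D = 0.013 × 1.736 × 10^6 × 0.9620 = 21710 m
   = 21.71 km

D ≈ 21.7 km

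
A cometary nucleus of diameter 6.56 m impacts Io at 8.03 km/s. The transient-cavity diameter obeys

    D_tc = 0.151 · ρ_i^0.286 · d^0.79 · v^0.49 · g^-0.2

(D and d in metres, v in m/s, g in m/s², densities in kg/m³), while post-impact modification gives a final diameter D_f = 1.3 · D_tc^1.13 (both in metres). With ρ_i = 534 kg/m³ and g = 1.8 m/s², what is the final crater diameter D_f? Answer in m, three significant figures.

D_f ≈ 797 m

v = 8030 m/s.
ρ_i^0.286 = 534^0.286 = 6.027
d^0.79 = 6.56^0.79 = 4.419
v^0.49 = 8030^0.49 = 81.91
g^-0.2 = 1.8^-0.2 = 0.8891
D_tc = 0.151 × 6.027 × 4.419 × 81.91 × 0.8891 = 292.9 m
D_f = 1.3 × (292.9)^1.13 = 796.8 m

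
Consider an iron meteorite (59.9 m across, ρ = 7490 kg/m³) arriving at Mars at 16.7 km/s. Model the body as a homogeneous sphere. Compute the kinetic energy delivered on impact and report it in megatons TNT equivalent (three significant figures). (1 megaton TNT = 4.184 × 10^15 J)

E ≈ 28.1 Mt TNT

v = 16700 m/s.
Mass m = (π/6) ρ d³ = (π/6) × 7490 × (59.9)³ = 8.429 × 10^8 kg
E = ½ m v² = 0.5 × 8.429 × 10^8 × (16700)² = 1.175 × 10^17 J
   = 1.175 × 10^17 / 4.184×10^15 = 28.08 Mt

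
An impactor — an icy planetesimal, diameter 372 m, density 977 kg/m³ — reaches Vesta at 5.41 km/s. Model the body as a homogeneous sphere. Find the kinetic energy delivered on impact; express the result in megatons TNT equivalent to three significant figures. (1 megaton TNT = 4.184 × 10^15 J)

E ≈ 92.1 Mt TNT

v = 5410 m/s.
Mass m = (π/6) ρ d³ = (π/6) × 977 × (372)³ = 2.633 × 10^10 kg
E = ½ m v² = 0.5 × 2.633 × 10^10 × (5410)² = 3.853 × 10^17 J
   = 3.853 × 10^17 / 4.184×10^15 = 92.09 Mt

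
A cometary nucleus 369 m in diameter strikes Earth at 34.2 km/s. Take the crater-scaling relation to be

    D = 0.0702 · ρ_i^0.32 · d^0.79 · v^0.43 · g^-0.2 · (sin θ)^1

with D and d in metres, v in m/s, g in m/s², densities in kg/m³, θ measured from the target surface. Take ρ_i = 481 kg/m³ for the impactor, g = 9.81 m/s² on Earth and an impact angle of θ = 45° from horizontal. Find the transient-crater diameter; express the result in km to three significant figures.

In SI units: v = 34200 m/s.
ρ_i^0.32 = 481^0.32 = 7.216
d^0.79 = 369^0.79 = 106.6
v^0.43 = 34200^0.43 = 89.05
g^-0.2 = 9.81^-0.2 = 0.6334
(sin 45°)^1 = 0.7071^1 = 0.7071
D = 0.0702 × 7.216 × 106.6 × 89.05 × 0.6334 × 0.7071 = 2154 m
   = 2.154 km

D ≈ 2.15 km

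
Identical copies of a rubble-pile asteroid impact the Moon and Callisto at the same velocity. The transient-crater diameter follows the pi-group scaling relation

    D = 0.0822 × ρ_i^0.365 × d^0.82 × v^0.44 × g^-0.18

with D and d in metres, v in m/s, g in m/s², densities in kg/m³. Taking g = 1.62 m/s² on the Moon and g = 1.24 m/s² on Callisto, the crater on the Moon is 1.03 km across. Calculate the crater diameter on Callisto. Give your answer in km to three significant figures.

D ≈ 1.08 km

All impactor-dependent factors cancel in the ratio, leaving D_Callisto/D_Moon = (g_Callisto/g_Moon)^-0.18.
(1.24/1.62)^-0.18 = 0.7654^-0.18 = 1.049
D_Callisto = 1.049 × 1.03 km = 1.08 km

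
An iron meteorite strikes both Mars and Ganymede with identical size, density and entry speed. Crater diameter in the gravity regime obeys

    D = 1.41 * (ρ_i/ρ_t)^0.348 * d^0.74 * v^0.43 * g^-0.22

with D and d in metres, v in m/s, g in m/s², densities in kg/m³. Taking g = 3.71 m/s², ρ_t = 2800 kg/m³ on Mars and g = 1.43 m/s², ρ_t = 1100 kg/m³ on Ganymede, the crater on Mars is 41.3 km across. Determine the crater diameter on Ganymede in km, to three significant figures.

D ≈ 70.5 km

The impactor-only factors (d, v, ρ_i) cancel in the ratio, leaving D_Ganymede/D_Mars = (g_Ganymede/g_Mars)^-0.22 · (ρ_t,Mars/ρ_t,Ganymede)^0.348.
(1.43/3.71)^-0.22 = 0.3854^-0.22 = 1.233
(2800/1100)^0.348 = 2.545^0.348 = 1.384
Ratio = 1.233 × 1.384 = 1.706
D_Ganymede = 1.706 × 41.3 km = 70.5 km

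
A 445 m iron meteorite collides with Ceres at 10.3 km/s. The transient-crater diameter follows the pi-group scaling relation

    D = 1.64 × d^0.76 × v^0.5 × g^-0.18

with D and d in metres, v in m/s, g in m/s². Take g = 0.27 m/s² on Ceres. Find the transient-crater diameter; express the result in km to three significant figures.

D ≈ 21.7 km

In SI units: v = 10300 m/s.
d^0.76 = 445^0.76 = 103.0
v^0.5 = 10300^0.5 = 101.5
g^-0.18 = 0.27^-0.18 = 1.266
D = 1.64 × 103.0 × 101.5 × 1.266 = 21706 m
   = 21.71 km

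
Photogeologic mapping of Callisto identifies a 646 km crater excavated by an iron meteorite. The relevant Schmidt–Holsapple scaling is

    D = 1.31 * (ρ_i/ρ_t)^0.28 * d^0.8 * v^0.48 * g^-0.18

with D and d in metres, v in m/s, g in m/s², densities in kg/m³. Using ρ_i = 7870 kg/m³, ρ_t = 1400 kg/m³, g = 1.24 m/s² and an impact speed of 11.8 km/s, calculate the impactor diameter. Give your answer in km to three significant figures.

Rearranging for d: d = [D / (1.31 · (7870/1400)^0.28 · 11800^0.48 · 1.24^-0.18)]^(1/0.8).
D = 646000 m.
(7870/1400)^0.28 = 1.622
11800^0.48 = 90.05
1.24^-0.18 = 0.9620
Denominator = 1.31 × 1.622 × 90.05 × 0.9620 = 184.1
D / 184.1 = 646000 / 184.1 = 3509
d = 3509^(1/0.8) = 3509^1.25 = 27007 m

d ≈ 27.0 km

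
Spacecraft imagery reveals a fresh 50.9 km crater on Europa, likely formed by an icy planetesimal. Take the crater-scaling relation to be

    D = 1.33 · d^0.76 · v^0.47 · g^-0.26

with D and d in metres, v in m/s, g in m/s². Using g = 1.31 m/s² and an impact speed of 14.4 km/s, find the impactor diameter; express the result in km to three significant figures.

Rearranging for d: d = [D / (1.33 · 14400^0.47 · 1.31^-0.26)]^(1/0.76).
D = 50900 m.
14400^0.47 = 90.04
1.31^-0.26 = 0.9322
Denominator = 1.33 × 90.04 × 0.9322 = 111.6
D / 111.6 = 50900 / 111.6 = 456.1
d = 456.1^(1/0.76) = 456.1^1.3158 = 3153 m

d ≈ 3.15 km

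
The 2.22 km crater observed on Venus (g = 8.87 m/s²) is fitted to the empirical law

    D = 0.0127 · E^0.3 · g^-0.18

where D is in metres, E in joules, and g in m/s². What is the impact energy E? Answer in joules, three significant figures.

Rearranging: E = [D / (0.0127 · g^-0.18)]^(1/0.3).
D = 2220 m.
g^-0.18 = 8.87^-0.18 = 0.6751
D / (0.0127 × 0.6751) = 2220 / (8.574 × 10^-3) = 2.589 × 10^5
E = (2.589 × 10^5)^3.3333 = 1.106 × 10^18 J

E ≈ 1.11 × 10^18 J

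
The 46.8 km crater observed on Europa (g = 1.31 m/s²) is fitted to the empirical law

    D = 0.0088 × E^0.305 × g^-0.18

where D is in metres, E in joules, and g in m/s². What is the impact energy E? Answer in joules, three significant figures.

Rearranging: E = [D / (0.0088 · g^-0.18)]^(1/0.305).
D = 46800 m.
g^-0.18 = 1.31^-0.18 = 0.9526
D / (0.0088 × 0.9526) = 46800 / (8.383 × 10^-3) = 5.583 × 10^6
E = (5.583 × 10^6)^3.2787 = 1.321 × 10^22 J

E ≈ 1.32 × 10^22 J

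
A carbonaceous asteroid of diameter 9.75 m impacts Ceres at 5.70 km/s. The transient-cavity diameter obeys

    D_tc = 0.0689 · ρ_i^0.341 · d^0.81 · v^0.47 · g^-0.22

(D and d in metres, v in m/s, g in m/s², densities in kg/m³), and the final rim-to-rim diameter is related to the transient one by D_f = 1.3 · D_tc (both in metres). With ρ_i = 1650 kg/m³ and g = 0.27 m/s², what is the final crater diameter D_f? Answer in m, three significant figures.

v = 5700 m/s.
ρ_i^0.341 = 1650^0.341 = 12.51
d^0.81 = 9.75^0.81 = 6.325
v^0.47 = 5700^0.47 = 58.25
g^-0.22 = 0.27^-0.22 = 1.334
D_tc = 0.0689 × 12.51 × 6.325 × 58.25 × 1.334 = 423.6 m
D_f = 1.3 × 423.6 = 550.7 m

D_f ≈ 551 m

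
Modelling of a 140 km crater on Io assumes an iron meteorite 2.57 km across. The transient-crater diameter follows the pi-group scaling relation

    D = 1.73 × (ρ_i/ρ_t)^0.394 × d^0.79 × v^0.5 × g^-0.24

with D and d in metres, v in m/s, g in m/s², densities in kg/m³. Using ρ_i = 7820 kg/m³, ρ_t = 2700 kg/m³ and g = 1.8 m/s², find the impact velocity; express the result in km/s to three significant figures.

Rearranging for v: v = [D / (1.73 · (7820/2700)^0.394 · 2570^0.79 · 1.8^-0.24)]^(1/0.5).
D = 140000 m.
(7820/2700)^0.394 = 1.520
2570^0.79 = 494.1
1.8^-0.24 = 0.8684
Denominator = 1.73 × 1.520 × 494.1 × 0.8684 = 1128
D / 1128 = 140000 / 1128 = 124.1
v = 124.1^(1/0.5) = 124.1^2 = 15401 m/s

v ≈ 15.4 km/s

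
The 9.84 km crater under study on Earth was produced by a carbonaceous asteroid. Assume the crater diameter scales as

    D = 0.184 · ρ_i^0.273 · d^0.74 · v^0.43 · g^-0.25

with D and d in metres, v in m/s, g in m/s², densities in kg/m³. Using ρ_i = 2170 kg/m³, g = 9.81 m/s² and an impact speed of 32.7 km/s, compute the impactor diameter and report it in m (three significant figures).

d ≈ 742 m

Rearranging for d: d = [D / (0.184 · 2170^0.273 · 32700^0.43 · 9.81^-0.25)]^(1/0.74).
D = 9840 m.
2170^0.273 = 8.144
32700^0.43 = 87.35
9.81^-0.25 = 0.5650
Denominator = 0.184 × 8.144 × 87.35 × 0.5650 = 73.95
D / 73.95 = 9840 / 73.95 = 133.1
d = 133.1^(1/0.74) = 133.1^1.3514 = 742.4 m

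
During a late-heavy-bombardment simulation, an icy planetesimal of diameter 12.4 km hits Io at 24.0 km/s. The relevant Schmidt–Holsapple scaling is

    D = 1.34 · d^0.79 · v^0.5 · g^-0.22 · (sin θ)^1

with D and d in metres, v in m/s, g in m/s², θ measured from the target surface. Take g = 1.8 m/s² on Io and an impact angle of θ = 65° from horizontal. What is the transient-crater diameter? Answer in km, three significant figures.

D ≈ 283 km

In SI units: d = 12400 m, v = 24000 m/s.
d^0.79 = 12400^0.79 = 1713
v^0.5 = 24000^0.5 = 154.9
g^-0.22 = 1.8^-0.22 = 0.8787
(sin 65°)^1 = 0.9063^1 = 0.9063
D = 1.34 × 1713 × 154.9 × 0.8787 × 0.9063 = 2.832 × 10^5 m
   = 283.2 km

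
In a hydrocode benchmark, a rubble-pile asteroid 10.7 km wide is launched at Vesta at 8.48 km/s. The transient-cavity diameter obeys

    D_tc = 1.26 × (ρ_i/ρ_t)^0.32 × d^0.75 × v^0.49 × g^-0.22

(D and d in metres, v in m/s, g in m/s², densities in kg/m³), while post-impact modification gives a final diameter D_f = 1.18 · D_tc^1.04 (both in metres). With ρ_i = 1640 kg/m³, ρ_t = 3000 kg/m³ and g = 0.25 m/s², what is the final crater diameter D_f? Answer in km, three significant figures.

D_f ≈ 235 km

In SI: d = 10700 m, v = 8480 m/s.
(ρ_i/ρ_t)^0.32 = (1640/3000)^0.32 = 0.8243
d^0.75 = 10700^0.75 = 1052
v^0.49 = 8480^0.49 = 84.12
g^-0.22 = 0.25^-0.22 = 1.357
D_tc = 1.26 × 0.8243 × 1052 × 84.12 × 1.357 = 1.247 × 10^5 m
D_f = 1.18 × (1.247 × 10^5)^1.04 = 2.353 × 10^5 m
     = 235.3 km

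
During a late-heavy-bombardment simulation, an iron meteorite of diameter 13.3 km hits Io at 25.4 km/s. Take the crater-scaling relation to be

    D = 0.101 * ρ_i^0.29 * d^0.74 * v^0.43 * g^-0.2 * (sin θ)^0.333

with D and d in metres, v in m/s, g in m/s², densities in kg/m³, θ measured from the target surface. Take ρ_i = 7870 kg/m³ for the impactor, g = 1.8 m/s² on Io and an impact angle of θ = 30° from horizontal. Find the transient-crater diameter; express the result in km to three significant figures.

D ≈ 84.8 km

In SI units: d = 13300 m, v = 25400 m/s.
ρ_i^0.29 = 7870^0.29 = 13.48
d^0.74 = 13300^0.74 = 1126
v^0.43 = 25400^0.43 = 78.36
g^-0.2 = 1.8^-0.2 = 0.8891
(sin 30°)^0.333 = 0.5000^0.333 = 0.7939
D = 0.101 × 13.48 × 1126 × 78.36 × 0.8891 × 0.7939 = 84793 m
   = 84.79 km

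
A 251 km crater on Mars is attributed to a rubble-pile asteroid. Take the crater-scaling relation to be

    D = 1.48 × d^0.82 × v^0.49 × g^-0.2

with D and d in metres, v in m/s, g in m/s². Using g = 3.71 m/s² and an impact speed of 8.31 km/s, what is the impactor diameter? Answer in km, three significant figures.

Rearranging for d: d = [D / (1.48 · 8310^0.49 · 3.71^-0.2)]^(1/0.82).
D = 251000 m.
8310^0.49 = 83.29
3.71^-0.2 = 0.7694
Denominator = 1.48 × 83.29 × 0.7694 = 94.84
D / 94.84 = 251000 / 94.84 = 2647
d = 2647^(1/0.82) = 2647^1.2195 = 14930 m

d ≈ 14.9 km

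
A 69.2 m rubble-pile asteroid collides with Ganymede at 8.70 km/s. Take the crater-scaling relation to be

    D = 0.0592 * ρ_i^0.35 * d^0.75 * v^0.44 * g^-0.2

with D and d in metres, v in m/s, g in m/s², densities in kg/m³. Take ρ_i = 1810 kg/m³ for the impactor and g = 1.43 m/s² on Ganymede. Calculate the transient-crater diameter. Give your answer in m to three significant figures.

D ≈ 988 m

In SI units: v = 8700 m/s.
ρ_i^0.35 = 1810^0.35 = 13.81
d^0.75 = 69.2^0.75 = 23.99
v^0.44 = 8700^0.44 = 54.12
g^-0.2 = 1.43^-0.2 = 0.9310
D = 0.0592 × 13.81 × 23.99 × 54.12 × 0.9310 = 988.2 m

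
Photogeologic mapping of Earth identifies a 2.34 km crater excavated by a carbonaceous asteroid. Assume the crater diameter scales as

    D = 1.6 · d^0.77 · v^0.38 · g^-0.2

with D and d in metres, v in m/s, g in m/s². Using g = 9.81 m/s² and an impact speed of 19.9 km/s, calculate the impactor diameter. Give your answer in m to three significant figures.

d ≈ 176 m

Rearranging for d: d = [D / (1.6 · 19900^0.38 · 9.81^-0.2)]^(1/0.77).
D = 2340 m.
19900^0.38 = 43.01
9.81^-0.2 = 0.6334
Denominator = 1.6 × 43.01 × 0.6334 = 43.59
D / 43.59 = 2340 / 43.59 = 53.68
d = 53.68^(1/0.77) = 53.68^1.2987 = 176.4 m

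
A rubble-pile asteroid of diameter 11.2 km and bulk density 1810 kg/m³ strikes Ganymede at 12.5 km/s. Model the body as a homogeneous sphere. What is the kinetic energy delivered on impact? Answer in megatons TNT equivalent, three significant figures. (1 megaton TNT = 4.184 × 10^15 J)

E ≈ 2.49 × 10^7 Mt TNT

d = 11200 m; v = 12500 m/s.
Mass m = (π/6) ρ d³ = (π/6) × 1810 × (11200)³ = 1.331 × 10^15 kg
E = ½ m v² = 0.5 × 1.331 × 10^15 × (12500)² = 1.040 × 10^23 J
   = 1.040 × 10^23 / 4.184×10^15 = 2.486 × 10^7 Mt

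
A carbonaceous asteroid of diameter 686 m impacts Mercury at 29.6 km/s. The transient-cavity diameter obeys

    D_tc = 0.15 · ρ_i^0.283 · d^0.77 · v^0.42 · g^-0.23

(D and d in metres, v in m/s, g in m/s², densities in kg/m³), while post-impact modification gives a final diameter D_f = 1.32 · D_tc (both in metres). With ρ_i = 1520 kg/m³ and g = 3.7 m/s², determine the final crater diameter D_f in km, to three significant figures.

D_f ≈ 13.4 km

v = 29600 m/s.
ρ_i^0.283 = 1520^0.283 = 7.952
d^0.77 = 686^0.77 = 152.7
v^0.42 = 29600^0.42 = 75.50
g^-0.23 = 3.7^-0.23 = 0.7401
D_tc = 0.15 × 7.952 × 152.7 × 75.50 × 0.7401 = 10180 m
D_f = 1.32 × 10180 = 13438 m
     = 13.44 km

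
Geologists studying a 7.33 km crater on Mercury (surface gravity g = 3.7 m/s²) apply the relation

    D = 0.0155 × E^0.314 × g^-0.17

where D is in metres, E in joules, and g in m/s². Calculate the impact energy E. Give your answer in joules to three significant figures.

Rearranging: E = [D / (0.0155 · g^-0.17)]^(1/0.314).
D = 7330 m.
g^-0.17 = 3.7^-0.17 = 0.8006
D / (0.0155 × 0.8006) = 7330 / (0.01241) = 5.907 × 10^5
E = (5.907 × 10^5)^3.1847 = 2.399 × 10^18 J

E ≈ 2.40 × 10^18 J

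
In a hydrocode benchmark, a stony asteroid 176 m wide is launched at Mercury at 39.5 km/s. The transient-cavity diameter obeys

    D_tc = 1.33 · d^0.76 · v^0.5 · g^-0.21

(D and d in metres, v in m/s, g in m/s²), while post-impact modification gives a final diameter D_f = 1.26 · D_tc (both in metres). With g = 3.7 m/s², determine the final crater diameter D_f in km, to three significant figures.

v = 39500 m/s.
d^0.76 = 176^0.76 = 50.88
v^0.5 = 39500^0.5 = 198.7
g^-0.21 = 3.7^-0.21 = 0.7598
D_tc = 1.33 × 50.88 × 198.7 × 0.7598 = 10220 m
D_f = 1.26 × 10220 = 12877 m
     = 12.88 km

D_f ≈ 12.9 km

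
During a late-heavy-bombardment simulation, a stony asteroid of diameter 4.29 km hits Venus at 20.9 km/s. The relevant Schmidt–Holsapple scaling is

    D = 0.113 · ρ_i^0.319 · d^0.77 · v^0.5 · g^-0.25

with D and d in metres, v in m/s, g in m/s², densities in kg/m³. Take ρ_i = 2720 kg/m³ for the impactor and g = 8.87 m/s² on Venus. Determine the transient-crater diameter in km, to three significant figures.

In SI units: d = 4290 m, v = 20900 m/s.
ρ_i^0.319 = 2720^0.319 = 12.46
d^0.77 = 4290^0.77 = 626.6
v^0.5 = 20900^0.5 = 144.6
g^-0.25 = 8.87^-0.25 = 0.5795
D = 0.113 × 12.46 × 626.6 × 144.6 × 0.5795 = 73928 m
   = 73.93 km

D ≈ 73.9 km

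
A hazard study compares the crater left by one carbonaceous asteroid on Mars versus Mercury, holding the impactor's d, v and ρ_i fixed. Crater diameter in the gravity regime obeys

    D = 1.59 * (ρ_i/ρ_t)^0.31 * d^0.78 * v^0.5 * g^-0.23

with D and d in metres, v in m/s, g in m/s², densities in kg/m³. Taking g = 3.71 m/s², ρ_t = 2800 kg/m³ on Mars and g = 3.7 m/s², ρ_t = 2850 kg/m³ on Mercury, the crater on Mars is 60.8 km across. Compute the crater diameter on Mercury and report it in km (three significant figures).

The impactor-only factors (d, v, ρ_i) cancel in the ratio, leaving D_Mercury/D_Mars = (g_Mercury/g_Mars)^-0.23 · (ρ_t,Mars/ρ_t,Mercury)^0.31.
(3.7/3.71)^-0.23 = 0.9973^-0.23 = 1.001
(2800/2850)^0.31 = 0.9825^0.31 = 0.9945
Ratio = 1.001 × 0.9945 = 0.9955
D_Mercury = 0.9955 × 60.8 km = 60.5 km

D ≈ 60.5 km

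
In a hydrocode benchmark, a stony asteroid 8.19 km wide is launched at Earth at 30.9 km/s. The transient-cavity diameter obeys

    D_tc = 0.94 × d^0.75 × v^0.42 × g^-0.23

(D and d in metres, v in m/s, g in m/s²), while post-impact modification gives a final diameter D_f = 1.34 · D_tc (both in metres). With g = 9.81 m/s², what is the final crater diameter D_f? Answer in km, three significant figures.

D_f ≈ 49.3 km

In SI: d = 8190 m, v = 30900 m/s.
d^0.75 = 8190^0.75 = 860.9
v^0.42 = 30900^0.42 = 76.87
g^-0.23 = 9.81^-0.23 = 0.5914
D_tc = 0.94 × 860.9 × 76.87 × 0.5914 = 36790 m
D_f = 1.34 × 36790 = 49299 m
     = 49.30 km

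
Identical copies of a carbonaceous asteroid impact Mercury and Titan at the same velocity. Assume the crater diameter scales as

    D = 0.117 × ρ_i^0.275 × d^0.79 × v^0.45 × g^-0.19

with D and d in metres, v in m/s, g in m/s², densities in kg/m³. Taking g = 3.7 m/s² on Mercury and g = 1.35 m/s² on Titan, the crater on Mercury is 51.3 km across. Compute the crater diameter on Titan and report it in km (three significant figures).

D ≈ 62.1 km

All impactor-dependent factors cancel in the ratio, leaving D_Titan/D_Mercury = (g_Titan/g_Mercury)^-0.19.
(1.35/3.7)^-0.19 = 0.3649^-0.19 = 1.211
D_Titan = 1.211 × 51.3 km = 62.1 km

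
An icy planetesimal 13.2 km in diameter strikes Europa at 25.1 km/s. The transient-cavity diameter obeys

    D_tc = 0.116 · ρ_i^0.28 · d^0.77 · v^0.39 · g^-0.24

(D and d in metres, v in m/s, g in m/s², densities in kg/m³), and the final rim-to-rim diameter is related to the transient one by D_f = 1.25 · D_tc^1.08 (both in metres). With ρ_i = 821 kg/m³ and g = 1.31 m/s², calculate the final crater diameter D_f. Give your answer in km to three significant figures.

In SI: d = 13200 m, v = 25100 m/s.
ρ_i^0.28 = 821^0.28 = 6.547
d^0.77 = 13200^0.77 = 1489
v^0.39 = 25100^0.39 = 51.98
g^-0.24 = 1.31^-0.24 = 0.9372
D_tc = 0.116 × 6.547 × 1489 × 51.98 × 0.9372 = 55090 m
D_f = 1.25 × (55090)^1.08 = 1.649 × 10^5 m
     = 164.9 km

D_f ≈ 165 km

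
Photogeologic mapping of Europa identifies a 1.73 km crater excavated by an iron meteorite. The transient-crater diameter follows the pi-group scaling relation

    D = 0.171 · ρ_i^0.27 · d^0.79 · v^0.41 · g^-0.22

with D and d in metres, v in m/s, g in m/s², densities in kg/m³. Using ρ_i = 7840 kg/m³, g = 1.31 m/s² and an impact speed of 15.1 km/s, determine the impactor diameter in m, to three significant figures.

Rearranging for d: d = [D / (0.171 · 7840^0.27 · 15100^0.41 · 1.31^-0.22)]^(1/0.79).
D = 1730 m.
7840^0.27 = 11.26
15100^0.41 = 51.69
1.31^-0.22 = 0.9423
Denominator = 0.171 × 11.26 × 51.69 × 0.9423 = 93.78
D / 93.78 = 1730 / 93.78 = 18.45
d = 18.45^(1/0.79) = 18.45^1.2658 = 40.04 m

d ≈ 40.0 m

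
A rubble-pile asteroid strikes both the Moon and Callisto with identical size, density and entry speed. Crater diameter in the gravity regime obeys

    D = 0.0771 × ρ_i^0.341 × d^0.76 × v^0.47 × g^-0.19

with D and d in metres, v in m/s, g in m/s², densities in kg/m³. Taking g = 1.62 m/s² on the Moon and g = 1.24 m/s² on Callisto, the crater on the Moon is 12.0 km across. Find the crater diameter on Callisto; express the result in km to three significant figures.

All impactor-dependent factors cancel in the ratio, leaving D_Callisto/D_Moon = (g_Callisto/g_Moon)^-0.19.
(1.24/1.62)^-0.19 = 0.7654^-0.19 = 1.052
D_Callisto = 1.052 × 12.0 km = 12.6 km

D ≈ 12.6 km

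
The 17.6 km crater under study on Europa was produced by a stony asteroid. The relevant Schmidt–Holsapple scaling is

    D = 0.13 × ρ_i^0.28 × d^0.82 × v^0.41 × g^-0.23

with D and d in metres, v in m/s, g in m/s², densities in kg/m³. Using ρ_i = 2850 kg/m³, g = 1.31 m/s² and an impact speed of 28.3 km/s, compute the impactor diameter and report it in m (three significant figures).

d ≈ 768 m

Rearranging for d: d = [D / (0.13 · 2850^0.28 · 28300^0.41 · 1.31^-0.23)]^(1/0.82).
D = 17600 m.
2850^0.28 = 9.276
28300^0.41 = 66.87
1.31^-0.23 = 0.9398
Denominator = 0.13 × 9.276 × 66.87 × 0.9398 = 75.78
D / 75.78 = 17600 / 75.78 = 232.3
d = 232.3^(1/0.82) = 232.3^1.2195 = 768.1 m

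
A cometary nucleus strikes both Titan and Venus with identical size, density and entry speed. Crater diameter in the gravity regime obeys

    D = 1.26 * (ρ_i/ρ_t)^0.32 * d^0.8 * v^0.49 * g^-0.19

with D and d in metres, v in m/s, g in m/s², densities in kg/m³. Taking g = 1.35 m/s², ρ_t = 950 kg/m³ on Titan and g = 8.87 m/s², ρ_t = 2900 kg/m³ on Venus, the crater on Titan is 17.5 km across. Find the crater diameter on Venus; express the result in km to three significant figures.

D ≈ 8.56 km

The impactor-only factors (d, v, ρ_i) cancel in the ratio, leaving D_Venus/D_Titan = (g_Venus/g_Titan)^-0.19 · (ρ_t,Titan/ρ_t,Venus)^0.32.
(8.87/1.35)^-0.19 = 6.570^-0.19 = 0.6993
(950/2900)^0.32 = 0.3276^0.32 = 0.6997
Ratio = 0.6993 × 0.6997 = 0.4893
D_Venus = 0.4893 × 17.5 km = 8.56 km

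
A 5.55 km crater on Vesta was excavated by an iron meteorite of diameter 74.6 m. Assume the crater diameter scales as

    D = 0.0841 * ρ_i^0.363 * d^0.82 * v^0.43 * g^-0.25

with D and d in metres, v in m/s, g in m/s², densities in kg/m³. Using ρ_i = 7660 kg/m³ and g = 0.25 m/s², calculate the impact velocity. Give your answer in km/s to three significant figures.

v ≈ 10.2 km/s

Rearranging for v: v = [D / (0.0841 · 7660^0.363 · 74.6^0.82 · 0.25^-0.25)]^(1/0.43).
D = 5550 m.
7660^0.363 = 25.70
74.6^0.82 = 34.33
0.25^-0.25 = 1.414
Denominator = 0.0841 × 25.70 × 34.33 × 1.414 = 104.9
D / 104.9 = 5550 / 104.9 = 52.91
v = 52.91^(1/0.43) = 52.91^2.3256 = 10192 m/s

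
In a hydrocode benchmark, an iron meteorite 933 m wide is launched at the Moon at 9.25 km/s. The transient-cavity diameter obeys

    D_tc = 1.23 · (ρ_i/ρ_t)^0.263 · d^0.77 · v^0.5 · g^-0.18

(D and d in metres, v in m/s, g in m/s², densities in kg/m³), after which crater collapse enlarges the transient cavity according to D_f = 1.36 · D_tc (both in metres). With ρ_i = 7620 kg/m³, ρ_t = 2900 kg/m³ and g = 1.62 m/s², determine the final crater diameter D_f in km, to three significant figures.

v = 9250 m/s.
(ρ_i/ρ_t)^0.263 = (7620/2900)^0.263 = 1.289
d^0.77 = 933^0.77 = 193.6
v^0.5 = 9250^0.5 = 96.18
g^-0.18 = 1.62^-0.18 = 0.9168
D_tc = 1.23 × 1.289 × 193.6 × 96.18 × 0.9168 = 27070 m
D_f = 1.36 × 27070 = 36815 m
     = 36.82 km

D_f ≈ 36.8 km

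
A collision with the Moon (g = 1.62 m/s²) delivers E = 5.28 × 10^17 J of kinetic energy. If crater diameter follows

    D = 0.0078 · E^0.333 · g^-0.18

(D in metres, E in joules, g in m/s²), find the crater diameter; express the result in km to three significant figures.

D ≈ 5.70 km

E^0.333 = (5.28 × 10^17)^0.333 = 7.973 × 10^5
g^-0.18 = 1.62^-0.18 = 0.9168
D = 0.0078 × 7.973 × 10^5 × 0.9168 = 5702 m
   = 5.702 km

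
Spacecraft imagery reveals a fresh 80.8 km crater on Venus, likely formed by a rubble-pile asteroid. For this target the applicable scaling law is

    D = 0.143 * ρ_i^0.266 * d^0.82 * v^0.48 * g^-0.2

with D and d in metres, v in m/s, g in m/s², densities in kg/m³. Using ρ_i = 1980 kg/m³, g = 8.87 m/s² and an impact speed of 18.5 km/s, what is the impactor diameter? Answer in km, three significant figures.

Rearranging for d: d = [D / (0.143 · 1980^0.266 · 18500^0.48 · 8.87^-0.2)]^(1/0.82).
D = 80800 m.
1980^0.266 = 7.532
18500^0.48 = 111.7
8.87^-0.2 = 0.6463
Denominator = 0.143 × 7.532 × 111.7 × 0.6463 = 77.76
D / 77.76 = 80800 / 77.76 = 1039
d = 1039^(1/0.82) = 1039^1.2195 = 4773 m

d ≈ 4.77 km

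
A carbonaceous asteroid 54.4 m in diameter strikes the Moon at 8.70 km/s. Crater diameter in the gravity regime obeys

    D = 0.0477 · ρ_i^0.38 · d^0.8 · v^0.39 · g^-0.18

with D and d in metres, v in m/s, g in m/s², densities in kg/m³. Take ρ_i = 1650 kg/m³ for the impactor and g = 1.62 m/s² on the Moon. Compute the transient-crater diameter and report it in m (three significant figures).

In SI units: v = 8700 m/s.
ρ_i^0.38 = 1650^0.38 = 16.70
d^0.8 = 54.4^0.8 = 24.46
v^0.39 = 8700^0.39 = 34.39
g^-0.18 = 1.62^-0.18 = 0.9168
D = 0.0477 × 16.70 × 24.46 × 34.39 × 0.9168 = 614.3 m

D ≈ 614 m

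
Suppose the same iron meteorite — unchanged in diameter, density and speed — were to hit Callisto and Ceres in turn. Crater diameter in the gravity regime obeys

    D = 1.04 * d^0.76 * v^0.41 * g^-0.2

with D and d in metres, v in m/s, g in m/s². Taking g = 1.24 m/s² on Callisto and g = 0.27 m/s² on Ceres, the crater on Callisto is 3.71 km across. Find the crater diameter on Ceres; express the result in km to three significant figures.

All impactor-dependent factors cancel in the ratio, leaving D_Ceres/D_Callisto = (g_Ceres/g_Callisto)^-0.2.
(0.27/1.24)^-0.2 = 0.2177^-0.2 = 1.357
D_Ceres = 1.357 × 3.71 km = 5.03 km

D ≈ 5.03 km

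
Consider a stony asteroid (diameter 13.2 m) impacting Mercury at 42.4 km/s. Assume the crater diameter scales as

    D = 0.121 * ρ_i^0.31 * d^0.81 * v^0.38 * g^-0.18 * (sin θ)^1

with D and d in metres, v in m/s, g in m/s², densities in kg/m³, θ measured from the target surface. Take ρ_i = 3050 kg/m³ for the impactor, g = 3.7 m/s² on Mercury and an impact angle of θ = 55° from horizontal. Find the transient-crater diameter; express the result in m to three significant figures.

D ≈ 437 m

In SI units: v = 42400 m/s.
ρ_i^0.31 = 3050^0.31 = 12.03
d^0.81 = 13.2^0.81 = 8.085
v^0.38 = 42400^0.38 = 57.33
g^-0.18 = 3.7^-0.18 = 0.7902
(sin 55°)^1 = 0.8192^1 = 0.8192
D = 0.121 × 12.03 × 8.085 × 57.33 × 0.7902 × 0.8192 = 436.8 m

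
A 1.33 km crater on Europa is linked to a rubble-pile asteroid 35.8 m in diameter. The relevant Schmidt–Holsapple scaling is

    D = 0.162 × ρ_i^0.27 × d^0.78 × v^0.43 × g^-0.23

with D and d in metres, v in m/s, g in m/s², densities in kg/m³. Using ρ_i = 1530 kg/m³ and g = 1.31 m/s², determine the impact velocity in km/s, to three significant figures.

v ≈ 22.3 km/s

Rearranging for v: v = [D / (0.162 · 1530^0.27 · 35.8^0.78 · 1.31^-0.23)]^(1/0.43).
D = 1330 m.
1530^0.27 = 7.242
35.8^0.78 = 16.29
1.31^-0.23 = 0.9398
Denominator = 0.162 × 7.242 × 16.29 × 0.9398 = 17.96
D / 17.96 = 1330 / 17.96 = 74.05
v = 74.05^(1/0.43) = 74.05^2.3256 = 22272 m/s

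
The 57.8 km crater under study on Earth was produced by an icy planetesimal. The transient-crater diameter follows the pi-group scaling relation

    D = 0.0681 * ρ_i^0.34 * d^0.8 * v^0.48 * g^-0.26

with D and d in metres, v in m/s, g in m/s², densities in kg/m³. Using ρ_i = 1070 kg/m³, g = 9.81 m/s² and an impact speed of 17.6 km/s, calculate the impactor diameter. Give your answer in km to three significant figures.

d ≈ 7.92 km

Rearranging for d: d = [D / (0.0681 · 1070^0.34 · 17600^0.48 · 9.81^-0.26)]^(1/0.8).
D = 57800 m.
1070^0.34 = 10.71
17600^0.48 = 109.1
9.81^-0.26 = 0.5523
Denominator = 0.0681 × 10.71 × 109.1 × 0.5523 = 43.95
D / 43.95 = 57800 / 43.95 = 1315
d = 1315^(1/0.8) = 1315^1.25 = 7919 m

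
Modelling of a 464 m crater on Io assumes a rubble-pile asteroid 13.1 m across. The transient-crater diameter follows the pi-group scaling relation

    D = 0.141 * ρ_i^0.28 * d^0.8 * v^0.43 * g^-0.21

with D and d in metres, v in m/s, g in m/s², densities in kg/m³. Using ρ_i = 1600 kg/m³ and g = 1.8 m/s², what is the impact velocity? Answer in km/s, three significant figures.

Rearranging for v: v = [D / (0.141 · 1600^0.28 · 13.1^0.8 · 1.8^-0.21)]^(1/0.43).
1600^0.28 = 7.891
13.1^0.8 = 7.831
1.8^-0.21 = 0.8839
Denominator = 0.141 × 7.891 × 7.831 × 0.8839 = 7.701
D / 7.701 = 464 / 7.701 = 60.25
v = 60.25^(1/0.43) = 60.25^2.3256 = 13787 m/s

v ≈ 13.8 km/s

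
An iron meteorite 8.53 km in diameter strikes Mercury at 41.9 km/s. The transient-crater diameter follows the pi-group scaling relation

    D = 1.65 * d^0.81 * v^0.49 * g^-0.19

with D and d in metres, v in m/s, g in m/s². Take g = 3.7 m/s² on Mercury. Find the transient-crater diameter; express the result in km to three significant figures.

In SI units: d = 8530 m, v = 41900 m/s.
d^0.81 = 8530^0.81 = 1528
v^0.49 = 41900^0.49 = 184.0
g^-0.19 = 3.7^-0.19 = 0.7799
D = 1.65 × 1528 × 184.0 × 0.7799 = 3.618 × 10^5 m
   = 361.8 km

D ≈ 362 km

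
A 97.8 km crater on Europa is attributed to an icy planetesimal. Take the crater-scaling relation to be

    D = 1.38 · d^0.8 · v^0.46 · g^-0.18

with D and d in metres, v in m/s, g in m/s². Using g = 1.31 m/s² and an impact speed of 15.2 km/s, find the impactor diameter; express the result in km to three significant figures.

d ≈ 4.84 km

Rearranging for d: d = [D / (1.38 · 15200^0.46 · 1.31^-0.18)]^(1/0.8).
D = 97800 m.
15200^0.46 = 83.88
1.31^-0.18 = 0.9526
Denominator = 1.38 × 83.88 × 0.9526 = 110.3
D / 110.3 = 97800 / 110.3 = 886.7
d = 886.7^(1/0.8) = 886.7^1.25 = 4839 m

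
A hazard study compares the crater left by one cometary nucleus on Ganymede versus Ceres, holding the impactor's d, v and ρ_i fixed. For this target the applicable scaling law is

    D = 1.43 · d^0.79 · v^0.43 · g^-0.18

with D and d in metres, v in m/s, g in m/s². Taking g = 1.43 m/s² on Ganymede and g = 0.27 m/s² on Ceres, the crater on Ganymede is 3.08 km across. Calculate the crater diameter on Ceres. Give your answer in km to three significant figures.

All impactor-dependent factors cancel in the ratio, leaving D_Ceres/D_Ganymede = (g_Ceres/g_Ganymede)^-0.18.
(0.27/1.43)^-0.18 = 0.1888^-0.18 = 1.350
D_Ceres = 1.350 × 3.08 km = 4.16 km

D ≈ 4.16 km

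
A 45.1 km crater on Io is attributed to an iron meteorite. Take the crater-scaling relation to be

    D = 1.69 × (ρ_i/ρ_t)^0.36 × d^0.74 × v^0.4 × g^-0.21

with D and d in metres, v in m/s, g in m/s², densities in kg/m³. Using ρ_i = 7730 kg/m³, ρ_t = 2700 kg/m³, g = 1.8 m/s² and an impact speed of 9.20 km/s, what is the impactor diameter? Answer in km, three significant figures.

Rearranging for d: d = [D / (1.69 · (7730/2700)^0.36 · 9200^0.4 · 1.8^-0.21)]^(1/0.74).
D = 45100 m.
(7730/2700)^0.36 = 1.460
9200^0.4 = 38.50
1.8^-0.21 = 0.8839
Denominator = 1.69 × 1.460 × 38.50 × 0.8839 = 83.97
D / 83.97 = 45100 / 83.97 = 537.1
d = 537.1^(1/0.74) = 537.1^1.3514 = 4891 m

d ≈ 4.89 km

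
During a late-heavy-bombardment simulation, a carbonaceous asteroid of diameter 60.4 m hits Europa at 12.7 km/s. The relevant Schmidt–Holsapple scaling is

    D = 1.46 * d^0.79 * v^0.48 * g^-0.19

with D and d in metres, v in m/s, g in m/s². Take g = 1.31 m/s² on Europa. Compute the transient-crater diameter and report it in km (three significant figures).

D ≈ 3.30 km

In SI units: v = 12700 m/s.
d^0.79 = 60.4^0.79 = 25.53
v^0.48 = 12700^0.48 = 93.29
g^-0.19 = 1.31^-0.19 = 0.9500
D = 1.46 × 25.53 × 93.29 × 0.9500 = 3303 m
   = 3.303 km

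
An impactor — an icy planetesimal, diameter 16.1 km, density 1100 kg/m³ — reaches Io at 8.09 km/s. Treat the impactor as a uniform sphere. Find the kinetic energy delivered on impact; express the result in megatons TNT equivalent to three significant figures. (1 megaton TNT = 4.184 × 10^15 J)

d = 16100 m; v = 8090 m/s.
Mass m = (π/6) ρ d³ = (π/6) × 1100 × (16100)³ = 2.404 × 10^15 kg
E = ½ m v² = 0.5 × 2.404 × 10^15 × (8090)² = 7.867 × 10^22 J
   = 7.867 × 10^22 / 4.184×10^15 = 1.880 × 10^7 Mt

E ≈ 1.88 × 10^7 Mt TNT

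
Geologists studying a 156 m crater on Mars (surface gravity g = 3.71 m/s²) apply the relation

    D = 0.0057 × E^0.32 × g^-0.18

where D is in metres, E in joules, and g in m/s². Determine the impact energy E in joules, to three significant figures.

Rearranging: E = [D / (0.0057 · g^-0.18)]^(1/0.32).
g^-0.18 = 3.71^-0.18 = 0.7898
D / (0.0057 × 0.7898) = 156 / (4.502 × 10^-3) = 3.465 × 10^4
E = (3.465 × 10^4)^3.125 = 1.537 × 10^14 J

E ≈ 1.54 × 10^14 J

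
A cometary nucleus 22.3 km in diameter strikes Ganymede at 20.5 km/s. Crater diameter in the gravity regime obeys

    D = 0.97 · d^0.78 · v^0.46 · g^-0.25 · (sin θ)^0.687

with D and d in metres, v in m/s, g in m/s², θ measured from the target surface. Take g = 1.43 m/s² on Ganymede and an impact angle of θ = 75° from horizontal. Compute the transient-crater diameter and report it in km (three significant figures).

D ≈ 205 km

In SI units: d = 22300 m, v = 20500 m/s.
d^0.78 = 22300^0.78 = 2464
v^0.46 = 20500^0.46 = 96.25
g^-0.25 = 1.43^-0.25 = 0.9145
(sin 75°)^0.687 = 0.9659^0.687 = 0.9764
D = 0.97 × 2464 × 96.25 × 0.9145 × 0.9764 = 2.054 × 10^5 m
   = 205.4 km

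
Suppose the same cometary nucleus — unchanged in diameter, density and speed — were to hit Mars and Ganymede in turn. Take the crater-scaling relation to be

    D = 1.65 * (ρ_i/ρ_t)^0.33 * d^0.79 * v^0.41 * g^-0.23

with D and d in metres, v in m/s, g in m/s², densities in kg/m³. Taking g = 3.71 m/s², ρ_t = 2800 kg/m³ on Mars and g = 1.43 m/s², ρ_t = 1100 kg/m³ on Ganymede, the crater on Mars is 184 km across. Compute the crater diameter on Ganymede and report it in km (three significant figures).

D ≈ 312 km

The impactor-only factors (d, v, ρ_i) cancel in the ratio, leaving D_Ganymede/D_Mars = (g_Ganymede/g_Mars)^-0.23 · (ρ_t,Mars/ρ_t,Ganymede)^0.33.
(1.43/3.71)^-0.23 = 0.3854^-0.23 = 1.245
(2800/1100)^0.33 = 2.545^0.33 = 1.361
Ratio = 1.245 × 1.361 = 1.694
D_Ganymede = 1.694 × 184 km = 312 km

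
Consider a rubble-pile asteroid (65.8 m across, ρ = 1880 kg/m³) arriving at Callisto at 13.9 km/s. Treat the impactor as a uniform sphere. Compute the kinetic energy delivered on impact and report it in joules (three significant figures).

E ≈ 2.71 × 10^16 J

v = 13900 m/s.
Mass m = (π/6) ρ d³ = (π/6) × 1880 × (65.8)³ = 2.804 × 10^8 kg
E = ½ m v² = 0.5 × 2.804 × 10^8 × (13900)² = 2.709 × 10^16 J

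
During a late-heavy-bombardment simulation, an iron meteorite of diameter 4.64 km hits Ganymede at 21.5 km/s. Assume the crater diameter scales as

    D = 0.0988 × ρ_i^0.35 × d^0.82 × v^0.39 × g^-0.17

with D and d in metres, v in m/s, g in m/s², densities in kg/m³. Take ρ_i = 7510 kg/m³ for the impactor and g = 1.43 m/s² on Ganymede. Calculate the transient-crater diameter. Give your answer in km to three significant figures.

In SI units: d = 4640 m, v = 21500 m/s.
ρ_i^0.35 = 7510^0.35 = 22.72
d^0.82 = 4640^0.82 = 1015
v^0.39 = 21500^0.39 = 48.94
g^-0.17 = 1.43^-0.17 = 0.9410
D = 0.0988 × 22.72 × 1015 × 48.94 × 0.9410 = 1.049 × 10^5 m
   = 104.9 km

D ≈ 105 km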